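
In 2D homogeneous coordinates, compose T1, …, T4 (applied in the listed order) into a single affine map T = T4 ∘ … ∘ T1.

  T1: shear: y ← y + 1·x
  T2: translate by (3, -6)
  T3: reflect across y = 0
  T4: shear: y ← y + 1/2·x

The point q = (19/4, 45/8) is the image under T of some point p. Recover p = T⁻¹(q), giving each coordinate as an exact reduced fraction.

p = (7/4, 1)

T1 = [1 0 0; 1 1 0; 0 0 1]
T2·T1 = [1 0 3; 1 1 -6; 0 0 1]
T3·…·T1 = [1 0 3; -1 -1 6; 0 0 1]
T4·…·T1 = [1 0 3; -1/2 -1 15/2; 0 0 1]
det M = -1; M⁻¹ = [1 0 -3; -1/2 -1 9; 0 0 1]
M⁻¹ · (19/4, 45/8)ᵀ = (7/4, 1)ᵀ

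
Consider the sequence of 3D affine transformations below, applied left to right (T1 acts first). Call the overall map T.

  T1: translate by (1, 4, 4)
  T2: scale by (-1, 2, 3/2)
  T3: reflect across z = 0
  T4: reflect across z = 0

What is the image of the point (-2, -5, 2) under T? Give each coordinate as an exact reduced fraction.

T1 translate by (1, 4, 4): (-2, -5, 2) → (-1, -1, 6)
T2 scale by (-1, 2, 3/2): (-1, -1, 6) → (1, -2, 9)
T3 reflect across z = 0: (1, -2, 9) → (1, -2, -9)
T4 reflect across z = 0: (1, -2, -9) → (1, -2, 9)

T(p) = (1, -2, 9)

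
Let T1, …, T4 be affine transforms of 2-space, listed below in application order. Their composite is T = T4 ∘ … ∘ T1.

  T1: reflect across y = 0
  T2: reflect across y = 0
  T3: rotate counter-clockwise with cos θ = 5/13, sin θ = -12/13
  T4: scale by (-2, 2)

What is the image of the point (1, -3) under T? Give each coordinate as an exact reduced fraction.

T1 reflect across y = 0: (1, -3) → (1, 3)
T2 reflect across y = 0: (1, 3) → (1, -3)
T3 rotate counter-clockwise with cos θ = 5/13, sin θ = -12/13: (1, -3) → (-31/13, -27/13)
T4 scale by (-2, 2): (-31/13, -27/13) → (62/13, -54/13)

T(p) = (62/13, -54/13)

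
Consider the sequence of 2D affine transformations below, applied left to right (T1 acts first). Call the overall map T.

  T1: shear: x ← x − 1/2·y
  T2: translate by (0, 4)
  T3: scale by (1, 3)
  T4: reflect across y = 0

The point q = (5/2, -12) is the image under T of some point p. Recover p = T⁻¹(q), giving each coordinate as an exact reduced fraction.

T1 = [1 -1/2 0; 0 1 0; 0 0 1]
T2·T1 = [1 -1/2 0; 0 1 4; 0 0 1]
T3·…·T1 = [1 -1/2 0; 0 3 12; 0 0 1]
T4·…·T1 = [1 -1/2 0; 0 -3 -12; 0 0 1]
det M = -3; M⁻¹ = [1 -1/6 -2; 0 -1/3 -4; 0 0 1]
M⁻¹ · (5/2, -12)ᵀ = (5/2, 0)ᵀ

p = (5/2, 0)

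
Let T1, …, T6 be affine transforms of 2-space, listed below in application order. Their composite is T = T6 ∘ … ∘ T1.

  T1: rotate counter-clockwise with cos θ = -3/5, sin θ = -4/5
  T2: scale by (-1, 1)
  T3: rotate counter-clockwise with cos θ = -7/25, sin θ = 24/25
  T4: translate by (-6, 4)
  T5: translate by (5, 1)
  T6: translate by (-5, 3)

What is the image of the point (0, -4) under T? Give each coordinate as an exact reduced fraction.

T(p) = (-46/5, 52/5)

T1 rotate counter-clockwise with cos θ = -3/5, sin θ = -4/5: (0, -4) → (-16/5, 12/5)
T2 scale by (-1, 1): (-16/5, 12/5) → (16/5, 12/5)
T3 rotate counter-clockwise with cos θ = -7/25, sin θ = 24/25: (16/5, 12/5) → (-16/5, 12/5)
T4 translate by (-6, 4): (-16/5, 12/5) → (-46/5, 32/5)
T5 translate by (5, 1): (-46/5, 32/5) → (-21/5, 37/5)
T6 translate by (-5, 3): (-21/5, 37/5) → (-46/5, 52/5)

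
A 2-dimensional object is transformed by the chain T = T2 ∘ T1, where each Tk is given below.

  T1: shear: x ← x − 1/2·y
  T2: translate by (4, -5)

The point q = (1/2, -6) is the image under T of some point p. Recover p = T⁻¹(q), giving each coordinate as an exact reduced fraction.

p = (-4, -1)

T1 = [1 -1/2 0; 0 1 0; 0 0 1]
T2·T1 = [1 -1/2 4; 0 1 -5; 0 0 1]
det M = 1; M⁻¹ = [1 1/2 -3/2; 0 1 5; 0 0 1]
M⁻¹ · (1/2, -6)ᵀ = (-4, -1)ᵀ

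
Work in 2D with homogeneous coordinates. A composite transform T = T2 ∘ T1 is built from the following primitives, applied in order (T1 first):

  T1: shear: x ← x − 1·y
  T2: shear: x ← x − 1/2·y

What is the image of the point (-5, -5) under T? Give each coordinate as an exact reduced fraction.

T1 shear: x ← x − 1·y: (-5, -5) → (0, -5)
T2 shear: x ← x − 1/2·y: (0, -5) → (5/2, -5)

T(p) = (5/2, -5)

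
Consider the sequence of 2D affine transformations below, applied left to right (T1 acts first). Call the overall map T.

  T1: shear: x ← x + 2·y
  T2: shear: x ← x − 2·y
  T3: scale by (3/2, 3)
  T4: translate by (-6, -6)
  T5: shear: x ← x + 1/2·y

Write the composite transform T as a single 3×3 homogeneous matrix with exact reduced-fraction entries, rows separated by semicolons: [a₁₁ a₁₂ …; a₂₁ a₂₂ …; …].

T1 = [1 2 0; 0 1 0; 0 0 1]
T2·T1 = [1 0 0; 0 1 0; 0 0 1]
T3·…·T1 = [3/2 0 0; 0 3 0; 0 0 1]
T4·…·T1 = [3/2 0 -6; 0 3 -6; 0 0 1]
T5·…·T1 = [3/2 3/2 -9; 0 3 -6; 0 0 1]

T = [3/2 3/2 -9; 0 3 -6; 0 0 1]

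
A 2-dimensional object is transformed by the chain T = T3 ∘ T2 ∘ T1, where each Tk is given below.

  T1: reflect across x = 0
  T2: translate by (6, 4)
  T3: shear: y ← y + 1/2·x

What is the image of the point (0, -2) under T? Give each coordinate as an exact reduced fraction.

T(p) = (6, 5)

T1 reflect across x = 0: (0, -2) → (0, -2)
T2 translate by (6, 4): (0, -2) → (6, 2)
T3 shear: y ← y + 1/2·x: (6, 2) → (6, 5)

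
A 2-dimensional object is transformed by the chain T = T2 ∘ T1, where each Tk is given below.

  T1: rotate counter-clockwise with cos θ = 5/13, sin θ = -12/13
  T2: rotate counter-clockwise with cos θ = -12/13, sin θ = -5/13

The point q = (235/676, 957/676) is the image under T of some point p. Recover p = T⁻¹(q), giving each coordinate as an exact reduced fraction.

T1 = [5/13 12/13 0; -12/13 5/13 0; 0 0 1]
T2·T1 = [-120/169 -119/169 0; 119/169 -120/169 0; 0 0 1]
det M = 1; M⁻¹ = [-120/169 119/169 0; -119/169 -120/169 0; 0 0 1]
M⁻¹ · (235/676, 957/676)ᵀ = (3/4, -5/4)ᵀ

p = (3/4, -5/4)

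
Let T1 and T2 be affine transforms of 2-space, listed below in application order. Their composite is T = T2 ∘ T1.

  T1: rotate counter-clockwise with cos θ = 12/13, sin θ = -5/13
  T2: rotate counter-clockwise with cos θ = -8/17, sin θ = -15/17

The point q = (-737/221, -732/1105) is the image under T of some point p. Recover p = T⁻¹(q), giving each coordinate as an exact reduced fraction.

T1 = [12/13 5/13 0; -5/13 12/13 0; 0 0 1]
T2·T1 = [-171/221 140/221 0; -140/221 -171/221 0; 0 0 1]
det M = 1; M⁻¹ = [-171/221 -140/221 0; 140/221 -171/221 0; 0 0 1]
M⁻¹ · (-737/221, -732/1105)ᵀ = (3, -8/5)ᵀ

p = (3, -8/5)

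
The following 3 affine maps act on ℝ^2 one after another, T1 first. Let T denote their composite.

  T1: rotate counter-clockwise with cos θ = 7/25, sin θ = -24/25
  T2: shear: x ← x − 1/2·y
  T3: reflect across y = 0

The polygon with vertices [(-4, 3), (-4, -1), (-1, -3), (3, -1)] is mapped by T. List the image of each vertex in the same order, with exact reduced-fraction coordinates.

image vertices: (-29/50, -117/25), (-193/50, -89/25), (-161/50, -3/25), (73/50, 79/25)

T1 rotate counter-clockwise with cos θ = 7/25, sin θ = -24/25: (-4, 3) → (44/25, 117/25); (-4, -1) → (-52/25, 89/25); (-1, -3) → (-79/25, 3/25); (3, -1) → (-3/25, -79/25)
T2 shear: x ← x − 1/2·y: (44/25, 117/25) → (-29/50, 117/25); (-52/25, 89/25) → (-193/50, 89/25); (-79/25, 3/25) → (-161/50, 3/25); (-3/25, -79/25) → (73/50, -79/25)
T3 reflect across y = 0: (-29/50, 117/25) → (-29/50, -117/25); (-193/50, 89/25) → (-193/50, -89/25); (-161/50, 3/25) → (-161/50, -3/25); (73/50, -79/25) → (73/50, 79/25)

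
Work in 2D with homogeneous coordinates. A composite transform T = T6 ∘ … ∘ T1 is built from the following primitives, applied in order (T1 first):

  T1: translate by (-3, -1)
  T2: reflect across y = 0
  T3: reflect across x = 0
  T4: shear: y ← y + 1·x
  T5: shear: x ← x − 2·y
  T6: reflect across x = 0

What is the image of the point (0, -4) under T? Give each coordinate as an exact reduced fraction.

T(p) = (13, 8)

T1 translate by (-3, -1): (0, -4) → (-3, -5)
T2 reflect across y = 0: (-3, -5) → (-3, 5)
T3 reflect across x = 0: (-3, 5) → (3, 5)
T4 shear: y ← y + 1·x: (3, 5) → (3, 8)
T5 shear: x ← x − 2·y: (3, 8) → (-13, 8)
T6 reflect across x = 0: (-13, 8) → (13, 8)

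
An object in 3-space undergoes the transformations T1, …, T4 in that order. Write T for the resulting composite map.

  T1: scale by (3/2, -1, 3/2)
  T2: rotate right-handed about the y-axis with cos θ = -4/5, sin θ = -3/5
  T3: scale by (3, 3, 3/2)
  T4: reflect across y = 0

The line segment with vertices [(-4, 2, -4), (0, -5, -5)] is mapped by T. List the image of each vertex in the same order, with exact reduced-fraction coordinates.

T1 scale by (3/2, -1, 3/2): (-4, 2, -4) → (-6, -2, -6); (0, -5, -5) → (0, 5, -15/2)
T2 rotate right-handed about the y-axis with cos θ = -4/5, sin θ = -3/5: (-6, -2, -6) → (42/5, -2, 6/5); (0, 5, -15/2) → (9/2, 5, 6)
T3 scale by (3, 3, 3/2): (42/5, -2, 6/5) → (126/5, -6, 9/5); (9/2, 5, 6) → (27/2, 15, 9)
T4 reflect across y = 0: (126/5, -6, 9/5) → (126/5, 6, 9/5); (27/2, 15, 9) → (27/2, -15, 9)

image vertices: (126/5, 6, 9/5), (27/2, -15, 9)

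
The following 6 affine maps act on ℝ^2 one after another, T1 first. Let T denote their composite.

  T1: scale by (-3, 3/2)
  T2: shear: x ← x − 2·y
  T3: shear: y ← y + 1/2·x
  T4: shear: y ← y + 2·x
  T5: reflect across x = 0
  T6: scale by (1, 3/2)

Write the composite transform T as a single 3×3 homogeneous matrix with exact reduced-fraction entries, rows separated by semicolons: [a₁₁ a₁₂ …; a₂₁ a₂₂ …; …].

T1 = [-3 0 0; 0 3/2 0; 0 0 1]
T2·T1 = [-3 -3 0; 0 3/2 0; 0 0 1]
T3·…·T1 = [-3 -3 0; -3/2 0 0; 0 0 1]
T4·…·T1 = [-3 -3 0; -15/2 -6 0; 0 0 1]
T5·…·T1 = [3 3 0; -15/2 -6 0; 0 0 1]
T6·…·T1 = [3 3 0; -45/4 -9 0; 0 0 1]

T = [3 3 0; -45/4 -9 0; 0 0 1]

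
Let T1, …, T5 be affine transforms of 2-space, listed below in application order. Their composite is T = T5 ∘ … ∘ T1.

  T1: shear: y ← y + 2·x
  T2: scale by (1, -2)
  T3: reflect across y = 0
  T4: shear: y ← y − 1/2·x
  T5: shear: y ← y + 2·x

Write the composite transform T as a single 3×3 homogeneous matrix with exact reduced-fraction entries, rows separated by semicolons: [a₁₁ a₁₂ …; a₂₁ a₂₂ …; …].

T = [1 0 0; 11/2 2 0; 0 0 1]

T1 = [1 0 0; 2 1 0; 0 0 1]
T2·T1 = [1 0 0; -4 -2 0; 0 0 1]
T3·…·T1 = [1 0 0; 4 2 0; 0 0 1]
T4·…·T1 = [1 0 0; 7/2 2 0; 0 0 1]
T5·…·T1 = [1 0 0; 11/2 2 0; 0 0 1]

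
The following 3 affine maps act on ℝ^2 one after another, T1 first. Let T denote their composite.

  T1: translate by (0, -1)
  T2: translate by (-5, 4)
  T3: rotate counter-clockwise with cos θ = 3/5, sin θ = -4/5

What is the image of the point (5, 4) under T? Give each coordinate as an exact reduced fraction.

T(p) = (28/5, 21/5)

T1 translate by (0, -1): (5, 4) → (5, 3)
T2 translate by (-5, 4): (5, 3) → (0, 7)
T3 rotate counter-clockwise with cos θ = 3/5, sin θ = -4/5: (0, 7) → (28/5, 21/5)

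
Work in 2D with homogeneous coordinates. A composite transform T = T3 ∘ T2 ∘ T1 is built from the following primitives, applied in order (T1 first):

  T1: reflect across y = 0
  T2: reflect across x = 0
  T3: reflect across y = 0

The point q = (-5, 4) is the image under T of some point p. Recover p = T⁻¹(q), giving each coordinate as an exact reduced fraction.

T1 = [1 0 0; 0 -1 0; 0 0 1]
T2·T1 = [-1 0 0; 0 -1 0; 0 0 1]
T3·…·T1 = [-1 0 0; 0 1 0; 0 0 1]
det M = -1; M⁻¹ = [-1 0 0; 0 1 0; 0 0 1]
M⁻¹ · (-5, 4)ᵀ = (5, 4)ᵀ

p = (5, 4)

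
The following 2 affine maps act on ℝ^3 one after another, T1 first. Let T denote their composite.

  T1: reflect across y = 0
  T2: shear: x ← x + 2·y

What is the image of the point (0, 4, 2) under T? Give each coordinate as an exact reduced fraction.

T1 reflect across y = 0: (0, 4, 2) → (0, -4, 2)
T2 shear: x ← x + 2·y: (0, -4, 2) → (-8, -4, 2)

T(p) = (-8, -4, 2)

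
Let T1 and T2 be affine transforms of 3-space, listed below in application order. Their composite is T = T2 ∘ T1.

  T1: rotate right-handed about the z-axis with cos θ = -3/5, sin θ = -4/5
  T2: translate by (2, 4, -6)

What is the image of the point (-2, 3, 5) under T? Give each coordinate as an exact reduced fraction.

T(p) = (28/5, 19/5, -1)

T1 rotate right-handed about the z-axis with cos θ = -3/5, sin θ = -4/5: (-2, 3, 5) → (18/5, -1/5, 5)
T2 translate by (2, 4, -6): (18/5, -1/5, 5) → (28/5, 19/5, -1)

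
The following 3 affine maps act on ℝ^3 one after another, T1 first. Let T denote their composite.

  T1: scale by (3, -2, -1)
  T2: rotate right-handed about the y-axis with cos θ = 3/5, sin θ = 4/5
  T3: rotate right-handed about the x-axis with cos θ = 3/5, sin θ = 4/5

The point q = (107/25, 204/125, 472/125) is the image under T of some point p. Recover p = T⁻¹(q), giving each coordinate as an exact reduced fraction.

p = (3/5, -2, -4)

T1 = [3 0 0 0; 0 -2 0 0; 0 0 -1 0; 0 0 0 1]
T2·T1 = [9/5 0 -4/5 0; 0 -2 0 0; -12/5 0 -3/5 0; 0 0 0 1]
T3·…·T1 = [9/5 0 -4/5 0; 48/25 -6/5 12/25 0; -36/25 -8/5 -9/25 0; 0 0 0 1]
det M = 6; M⁻¹ = [1/5 16/75 -4/25 0; 0 -3/10 -2/5 0; -4/5 12/25 -9/25 0; 0 0 0 1]
M⁻¹ · (107/25, 204/125, 472/125)ᵀ = (3/5, -2, -4)ᵀ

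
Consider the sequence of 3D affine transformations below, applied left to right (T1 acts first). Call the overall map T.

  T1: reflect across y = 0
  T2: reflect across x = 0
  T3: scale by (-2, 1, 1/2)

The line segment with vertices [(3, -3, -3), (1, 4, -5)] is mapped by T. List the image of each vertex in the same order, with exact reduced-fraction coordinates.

image vertices: (6, 3, -3/2), (2, -4, -5/2)

T1 reflect across y = 0: (3, -3, -3) → (3, 3, -3); (1, 4, -5) → (1, -4, -5)
T2 reflect across x = 0: (3, 3, -3) → (-3, 3, -3); (1, -4, -5) → (-1, -4, -5)
T3 scale by (-2, 1, 1/2): (-3, 3, -3) → (6, 3, -3/2); (-1, -4, -5) → (2, -4, -5/2)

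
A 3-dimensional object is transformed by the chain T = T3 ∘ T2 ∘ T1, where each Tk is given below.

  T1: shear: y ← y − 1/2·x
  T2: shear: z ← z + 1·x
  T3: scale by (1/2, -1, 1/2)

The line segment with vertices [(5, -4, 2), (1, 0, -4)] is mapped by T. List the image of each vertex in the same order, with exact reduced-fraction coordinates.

T1 shear: y ← y − 1/2·x: (5, -4, 2) → (5, -13/2, 2); (1, 0, -4) → (1, -1/2, -4)
T2 shear: z ← z + 1·x: (5, -13/2, 2) → (5, -13/2, 7); (1, -1/2, -4) → (1, -1/2, -3)
T3 scale by (1/2, -1, 1/2): (5, -13/2, 7) → (5/2, 13/2, 7/2); (1, -1/2, -3) → (1/2, 1/2, -3/2)

image vertices: (5/2, 13/2, 7/2), (1/2, 1/2, -3/2)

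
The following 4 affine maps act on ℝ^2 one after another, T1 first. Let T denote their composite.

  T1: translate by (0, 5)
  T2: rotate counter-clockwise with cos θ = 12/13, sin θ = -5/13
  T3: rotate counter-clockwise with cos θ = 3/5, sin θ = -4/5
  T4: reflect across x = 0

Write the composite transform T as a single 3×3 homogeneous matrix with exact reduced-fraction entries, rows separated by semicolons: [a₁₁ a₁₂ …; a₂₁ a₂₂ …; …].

T1 = [1 0 0; 0 1 5; 0 0 1]
T2·T1 = [12/13 5/13 25/13; -5/13 12/13 60/13; 0 0 1]
T3·…·T1 = [16/65 63/65 63/13; -63/65 16/65 16/13; 0 0 1]
T4·…·T1 = [-16/65 -63/65 -63/13; -63/65 16/65 16/13; 0 0 1]

T = [-16/65 -63/65 -63/13; -63/65 16/65 16/13; 0 0 1]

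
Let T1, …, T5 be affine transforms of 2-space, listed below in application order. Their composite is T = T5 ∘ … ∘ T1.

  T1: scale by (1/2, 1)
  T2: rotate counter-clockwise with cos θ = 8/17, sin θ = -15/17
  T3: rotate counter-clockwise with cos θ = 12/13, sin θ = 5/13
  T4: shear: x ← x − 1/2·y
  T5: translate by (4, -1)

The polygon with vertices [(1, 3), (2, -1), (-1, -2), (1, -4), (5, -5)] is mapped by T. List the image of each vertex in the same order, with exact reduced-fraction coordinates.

image vertices: (1168/221, 222/221), (2141/442, -532/221), (77/26, -29/13), (121/34, -75/17), (1214/221, -1426/221)

T1 scale by (1/2, 1): (1, 3) → (1/2, 3); (2, -1) → (1, -1); (-1, -2) → (-1/2, -2); (1, -4) → (1/2, -4); (5, -5) → (5/2, -5)
T2 rotate counter-clockwise with cos θ = 8/17, sin θ = -15/17: (1/2, 3) → (49/17, 33/34); (1, -1) → (-7/17, -23/17); (-1/2, -2) → (-2, -1/2); (1/2, -4) → (-56/17, -79/34); (5/2, -5) → (-55/17, -155/34)
T3 rotate counter-clockwise with cos θ = 12/13, sin θ = 5/13: (49/17, 33/34) → (1011/442, 443/221); (-7/17, -23/17) → (31/221, -311/221); (-2, -1/2) → (-43/26, -16/13); (-56/17, -79/34) → (-73/34, -58/17); (-55/17, -155/34) → (-545/442, -1205/221)
T4 shear: x ← x − 1/2·y: (1011/442, 443/221) → (284/221, 443/221); (31/221, -311/221) → (373/442, -311/221); (-43/26, -16/13) → (-27/26, -16/13); (-73/34, -58/17) → (-15/34, -58/17); (-545/442, -1205/221) → (330/221, -1205/221)
T5 translate by (4, -1): (284/221, 443/221) → (1168/221, 222/221); (373/442, -311/221) → (2141/442, -532/221); (-27/26, -16/13) → (77/26, -29/13); (-15/34, -58/17) → (121/34, -75/17); (330/221, -1205/221) → (1214/221, -1426/221)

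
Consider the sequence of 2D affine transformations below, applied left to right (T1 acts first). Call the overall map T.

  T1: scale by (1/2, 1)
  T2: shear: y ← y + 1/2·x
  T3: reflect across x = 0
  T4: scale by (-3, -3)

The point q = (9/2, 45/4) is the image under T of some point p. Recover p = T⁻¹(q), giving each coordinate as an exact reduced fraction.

p = (3, -9/2)

T1 = [1/2 0 0; 0 1 0; 0 0 1]
T2·T1 = [1/2 0 0; 1/4 1 0; 0 0 1]
T3·…·T1 = [-1/2 0 0; 1/4 1 0; 0 0 1]
T4·…·T1 = [3/2 0 0; -3/4 -3 0; 0 0 1]
det M = -9/2; M⁻¹ = [2/3 0 0; -1/6 -1/3 0; 0 0 1]
M⁻¹ · (9/2, 45/4)ᵀ = (3, -9/2)ᵀ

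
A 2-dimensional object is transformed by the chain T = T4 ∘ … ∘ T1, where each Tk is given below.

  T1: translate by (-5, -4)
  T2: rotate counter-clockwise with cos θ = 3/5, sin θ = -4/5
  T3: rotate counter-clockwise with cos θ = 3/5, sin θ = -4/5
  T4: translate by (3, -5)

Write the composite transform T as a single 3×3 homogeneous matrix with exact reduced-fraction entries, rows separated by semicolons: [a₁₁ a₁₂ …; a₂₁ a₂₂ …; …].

T1 = [1 0 -5; 0 1 -4; 0 0 1]
T2·T1 = [3/5 4/5 -31/5; -4/5 3/5 8/5; 0 0 1]
T3·…·T1 = [-7/25 24/25 -61/25; -24/25 -7/25 148/25; 0 0 1]
T4·…·T1 = [-7/25 24/25 14/25; -24/25 -7/25 23/25; 0 0 1]

T = [-7/25 24/25 14/25; -24/25 -7/25 23/25; 0 0 1]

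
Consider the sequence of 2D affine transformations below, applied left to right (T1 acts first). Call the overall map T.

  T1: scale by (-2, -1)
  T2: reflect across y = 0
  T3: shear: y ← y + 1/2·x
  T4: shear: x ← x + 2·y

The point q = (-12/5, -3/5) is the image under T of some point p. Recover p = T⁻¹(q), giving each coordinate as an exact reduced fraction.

T1 = [-2 0 0; 0 -1 0; 0 0 1]
T2·T1 = [-2 0 0; 0 1 0; 0 0 1]
T3·…·T1 = [-2 0 0; -1 1 0; 0 0 1]
T4·…·T1 = [-4 2 0; -1 1 0; 0 0 1]
det M = -2; M⁻¹ = [-1/2 1 0; -1/2 2 0; 0 0 1]
M⁻¹ · (-12/5, -3/5)ᵀ = (3/5, 0)ᵀ

p = (3/5, 0)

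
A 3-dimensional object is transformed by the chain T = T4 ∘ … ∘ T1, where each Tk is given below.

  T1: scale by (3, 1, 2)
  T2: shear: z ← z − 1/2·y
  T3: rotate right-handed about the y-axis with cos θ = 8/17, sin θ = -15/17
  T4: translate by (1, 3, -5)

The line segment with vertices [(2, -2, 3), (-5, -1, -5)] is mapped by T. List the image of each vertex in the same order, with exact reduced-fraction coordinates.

image vertices: (-40/17, 1, 61/17), (79/34, 2, -386/17)

T1 scale by (3, 1, 2): (2, -2, 3) → (6, -2, 6); (-5, -1, -5) → (-15, -1, -10)
T2 shear: z ← z − 1/2·y: (6, -2, 6) → (6, -2, 7); (-15, -1, -10) → (-15, -1, -19/2)
T3 rotate right-handed about the y-axis with cos θ = 8/17, sin θ = -15/17: (6, -2, 7) → (-57/17, -2, 146/17); (-15, -1, -19/2) → (45/34, -1, -301/17)
T4 translate by (1, 3, -5): (-57/17, -2, 146/17) → (-40/17, 1, 61/17); (45/34, -1, -301/17) → (79/34, 2, -386/17)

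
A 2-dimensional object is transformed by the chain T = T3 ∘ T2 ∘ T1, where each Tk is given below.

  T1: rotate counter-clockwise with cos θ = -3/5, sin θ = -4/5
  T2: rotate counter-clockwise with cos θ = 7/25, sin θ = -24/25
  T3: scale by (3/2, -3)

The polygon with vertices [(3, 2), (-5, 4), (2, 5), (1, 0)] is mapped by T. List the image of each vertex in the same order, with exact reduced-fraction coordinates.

image vertices: (-1317/250, 306/125), (1227/250, 2064/125), (-681/125, 1491/125), (-351/250, -132/125)

T1 rotate counter-clockwise with cos θ = -3/5, sin θ = -4/5: (3, 2) → (-1/5, -18/5); (-5, 4) → (31/5, 8/5); (2, 5) → (14/5, -23/5); (1, 0) → (-3/5, -4/5)
T2 rotate counter-clockwise with cos θ = 7/25, sin θ = -24/25: (-1/5, -18/5) → (-439/125, -102/125); (31/5, 8/5) → (409/125, -688/125); (14/5, -23/5) → (-454/125, -497/125); (-3/5, -4/5) → (-117/125, 44/125)
T3 scale by (3/2, -3): (-439/125, -102/125) → (-1317/250, 306/125); (409/125, -688/125) → (1227/250, 2064/125); (-454/125, -497/125) → (-681/125, 1491/125); (-117/125, 44/125) → (-351/250, -132/125)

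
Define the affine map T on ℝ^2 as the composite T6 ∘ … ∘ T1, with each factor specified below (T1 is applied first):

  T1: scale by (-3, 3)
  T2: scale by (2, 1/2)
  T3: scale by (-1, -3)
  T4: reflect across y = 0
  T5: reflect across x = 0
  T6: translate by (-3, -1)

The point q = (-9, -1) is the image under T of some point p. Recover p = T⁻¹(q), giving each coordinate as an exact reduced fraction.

p = (1, 0)

T1 = [-3 0 0; 0 3 0; 0 0 1]
T2·T1 = [-6 0 0; 0 3/2 0; 0 0 1]
T3·…·T1 = [6 0 0; 0 -9/2 0; 0 0 1]
T4·…·T1 = [6 0 0; 0 9/2 0; 0 0 1]
T5·…·T1 = [-6 0 0; 0 9/2 0; 0 0 1]
T6·…·T1 = [-6 0 -3; 0 9/2 -1; 0 0 1]
det M = -27; M⁻¹ = [-1/6 0 -1/2; 0 2/9 2/9; 0 0 1]
M⁻¹ · (-9, -1)ᵀ = (1, 0)ᵀ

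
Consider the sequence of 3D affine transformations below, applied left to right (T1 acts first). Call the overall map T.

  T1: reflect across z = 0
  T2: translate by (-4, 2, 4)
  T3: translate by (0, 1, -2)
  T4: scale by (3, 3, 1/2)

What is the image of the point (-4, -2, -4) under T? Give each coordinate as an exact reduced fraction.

T(p) = (-24, 3, 3)

T1 reflect across z = 0: (-4, -2, -4) → (-4, -2, 4)
T2 translate by (-4, 2, 4): (-4, -2, 4) → (-8, 0, 8)
T3 translate by (0, 1, -2): (-8, 0, 8) → (-8, 1, 6)
T4 scale by (3, 3, 1/2): (-8, 1, 6) → (-24, 3, 3)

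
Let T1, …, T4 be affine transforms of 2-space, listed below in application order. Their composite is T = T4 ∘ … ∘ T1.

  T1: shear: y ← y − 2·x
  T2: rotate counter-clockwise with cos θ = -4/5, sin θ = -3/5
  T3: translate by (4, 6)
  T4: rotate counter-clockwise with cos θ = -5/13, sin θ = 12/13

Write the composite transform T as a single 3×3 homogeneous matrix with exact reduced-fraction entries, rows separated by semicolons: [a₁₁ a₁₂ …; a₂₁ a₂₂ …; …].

T = [-2/13 33/65 -92/13; -29/13 56/65 18/13; 0 0 1]

T1 = [1 0 0; -2 1 0; 0 0 1]
T2·T1 = [-2 3/5 0; 1 -4/5 0; 0 0 1]
T3·…·T1 = [-2 3/5 4; 1 -4/5 6; 0 0 1]
T4·…·T1 = [-2/13 33/65 -92/13; -29/13 56/65 18/13; 0 0 1]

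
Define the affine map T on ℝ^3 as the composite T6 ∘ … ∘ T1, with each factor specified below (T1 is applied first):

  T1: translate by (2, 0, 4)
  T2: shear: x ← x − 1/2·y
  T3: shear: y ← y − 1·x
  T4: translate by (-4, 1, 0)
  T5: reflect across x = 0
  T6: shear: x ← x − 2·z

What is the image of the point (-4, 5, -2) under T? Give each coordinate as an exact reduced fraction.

T(p) = (9/2, 21/2, 2)

T1 translate by (2, 0, 4): (-4, 5, -2) → (-2, 5, 2)
T2 shear: x ← x − 1/2·y: (-2, 5, 2) → (-9/2, 5, 2)
T3 shear: y ← y − 1·x: (-9/2, 5, 2) → (-9/2, 19/2, 2)
T4 translate by (-4, 1, 0): (-9/2, 19/2, 2) → (-17/2, 21/2, 2)
T5 reflect across x = 0: (-17/2, 21/2, 2) → (17/2, 21/2, 2)
T6 shear: x ← x − 2·z: (17/2, 21/2, 2) → (9/2, 21/2, 2)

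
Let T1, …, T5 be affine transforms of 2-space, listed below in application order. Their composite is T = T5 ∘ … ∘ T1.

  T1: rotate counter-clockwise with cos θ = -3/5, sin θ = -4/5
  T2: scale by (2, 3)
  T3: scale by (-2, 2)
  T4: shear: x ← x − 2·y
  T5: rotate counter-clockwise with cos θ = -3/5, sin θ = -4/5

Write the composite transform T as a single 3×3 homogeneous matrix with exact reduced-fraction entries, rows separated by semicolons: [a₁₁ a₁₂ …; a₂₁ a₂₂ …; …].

T1 = [-3/5 4/5 0; -4/5 -3/5 0; 0 0 1]
T2·T1 = [-6/5 8/5 0; -12/5 -9/5 0; 0 0 1]
T3·…·T1 = [12/5 -16/5 0; -24/5 -18/5 0; 0 0 1]
T4·…·T1 = [12 4 0; -24/5 -18/5 0; 0 0 1]
T5·…·T1 = [-276/25 -132/25 0; -168/25 -26/25 0; 0 0 1]

T = [-276/25 -132/25 0; -168/25 -26/25 0; 0 0 1]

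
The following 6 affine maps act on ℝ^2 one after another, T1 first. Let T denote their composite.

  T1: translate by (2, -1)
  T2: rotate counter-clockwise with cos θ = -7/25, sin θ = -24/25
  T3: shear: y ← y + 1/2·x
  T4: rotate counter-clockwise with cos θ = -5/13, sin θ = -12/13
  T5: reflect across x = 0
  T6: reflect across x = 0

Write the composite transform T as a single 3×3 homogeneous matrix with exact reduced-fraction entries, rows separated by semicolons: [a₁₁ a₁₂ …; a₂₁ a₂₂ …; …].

T1 = [1 0 2; 0 1 -1; 0 0 1]
T2·T1 = [-7/25 24/25 -38/25; -24/25 -7/25 -41/25; 0 0 1]
T3·…·T1 = [-7/25 24/25 -38/25; -11/10 1/5 -12/5; 0 0 1]
T4·…·T1 = [-59/65 -12/65 -106/65; 443/650 -313/325 756/325; 0 0 1]
T5·…·T1 = [59/65 12/65 106/65; 443/650 -313/325 756/325; 0 0 1]
T6·…·T1 = [-59/65 -12/65 -106/65; 443/650 -313/325 756/325; 0 0 1]

T = [-59/65 -12/65 -106/65; 443/650 -313/325 756/325; 0 0 1]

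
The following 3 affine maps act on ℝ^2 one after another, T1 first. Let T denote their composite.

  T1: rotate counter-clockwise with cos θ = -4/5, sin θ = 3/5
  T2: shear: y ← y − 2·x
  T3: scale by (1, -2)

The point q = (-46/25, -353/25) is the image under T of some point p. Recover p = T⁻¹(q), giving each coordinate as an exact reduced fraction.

T1 = [-4/5 -3/5 0; 3/5 -4/5 0; 0 0 1]
T2·T1 = [-4/5 -3/5 0; 11/5 2/5 0; 0 0 1]
T3·…·T1 = [-4/5 -3/5 0; -22/5 -4/5 0; 0 0 1]
det M = -2; M⁻¹ = [2/5 -3/10 0; -11/5 2/5 0; 0 0 1]
M⁻¹ · (-46/25, -353/25)ᵀ = (7/2, -8/5)ᵀ

p = (7/2, -8/5)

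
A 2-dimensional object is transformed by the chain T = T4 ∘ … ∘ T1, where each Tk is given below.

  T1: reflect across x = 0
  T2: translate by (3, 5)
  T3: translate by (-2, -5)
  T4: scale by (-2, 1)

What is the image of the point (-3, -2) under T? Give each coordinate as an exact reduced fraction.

T1 reflect across x = 0: (-3, -2) → (3, -2)
T2 translate by (3, 5): (3, -2) → (6, 3)
T3 translate by (-2, -5): (6, 3) → (4, -2)
T4 scale by (-2, 1): (4, -2) → (-8, -2)

T(p) = (-8, -2)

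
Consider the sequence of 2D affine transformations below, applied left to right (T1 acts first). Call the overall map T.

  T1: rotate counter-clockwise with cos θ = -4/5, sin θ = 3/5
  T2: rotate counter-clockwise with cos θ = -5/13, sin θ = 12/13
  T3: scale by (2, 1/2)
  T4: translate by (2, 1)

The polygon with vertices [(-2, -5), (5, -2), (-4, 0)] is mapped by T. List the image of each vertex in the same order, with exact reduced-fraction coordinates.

T1 rotate counter-clockwise with cos θ = -4/5, sin θ = 3/5: (-2, -5) → (23/5, 14/5); (5, -2) → (-14/5, 23/5); (-4, 0) → (16/5, -12/5)
T2 rotate counter-clockwise with cos θ = -5/13, sin θ = 12/13: (23/5, 14/5) → (-283/65, 206/65); (-14/5, 23/5) → (-206/65, -283/65); (16/5, -12/5) → (64/65, 252/65)
T3 scale by (2, 1/2): (-283/65, 206/65) → (-566/65, 103/65); (-206/65, -283/65) → (-412/65, -283/130); (64/65, 252/65) → (128/65, 126/65)
T4 translate by (2, 1): (-566/65, 103/65) → (-436/65, 168/65); (-412/65, -283/130) → (-282/65, -153/130); (128/65, 126/65) → (258/65, 191/65)

image vertices: (-436/65, 168/65), (-282/65, -153/130), (258/65, 191/65)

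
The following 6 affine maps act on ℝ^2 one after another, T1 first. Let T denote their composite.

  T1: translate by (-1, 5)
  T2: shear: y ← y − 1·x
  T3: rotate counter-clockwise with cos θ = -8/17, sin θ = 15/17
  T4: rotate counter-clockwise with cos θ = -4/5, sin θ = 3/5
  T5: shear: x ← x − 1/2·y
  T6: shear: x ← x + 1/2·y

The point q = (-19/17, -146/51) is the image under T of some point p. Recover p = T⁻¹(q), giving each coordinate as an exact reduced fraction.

T1 = [1 0 -1; 0 1 5; 0 0 1]
T2·T1 = [1 0 -1; -1 1 6; 0 0 1]
T3·…·T1 = [7/17 -15/17 -82/17; 23/17 -8/17 -63/17; 0 0 1]
T4·…·T1 = [-97/85 84/85 517/85; -71/85 -13/85 6/85; 0 0 1]
T5·…·T1 = [-123/170 181/170 514/85; -71/85 -13/85 6/85; 0 0 1]
T6·…·T1 = [-97/85 84/85 517/85; -71/85 -13/85 6/85; 0 0 1]
det M = 1; M⁻¹ = [-13/85 -84/85 1; 71/85 -97/85 -5; 0 0 1]
M⁻¹ · (-19/17, -146/51)ᵀ = (4, -8/3)ᵀ

p = (4, -8/3)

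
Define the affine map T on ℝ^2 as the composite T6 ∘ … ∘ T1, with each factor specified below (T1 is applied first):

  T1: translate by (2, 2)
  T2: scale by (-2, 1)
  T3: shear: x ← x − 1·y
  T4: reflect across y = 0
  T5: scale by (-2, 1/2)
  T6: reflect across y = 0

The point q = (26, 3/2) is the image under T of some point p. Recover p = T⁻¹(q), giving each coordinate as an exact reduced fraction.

T1 = [1 0 2; 0 1 2; 0 0 1]
T2·T1 = [-2 0 -4; 0 1 2; 0 0 1]
T3·…·T1 = [-2 -1 -6; 0 1 2; 0 0 1]
T4·…·T1 = [-2 -1 -6; 0 -1 -2; 0 0 1]
T5·…·T1 = [4 2 12; 0 -1/2 -1; 0 0 1]
T6·…·T1 = [4 2 12; 0 1/2 1; 0 0 1]
det M = 2; M⁻¹ = [1/4 -1 -2; 0 2 -2; 0 0 1]
M⁻¹ · (26, 3/2)ᵀ = (3, 1)ᵀ

p = (3, 1)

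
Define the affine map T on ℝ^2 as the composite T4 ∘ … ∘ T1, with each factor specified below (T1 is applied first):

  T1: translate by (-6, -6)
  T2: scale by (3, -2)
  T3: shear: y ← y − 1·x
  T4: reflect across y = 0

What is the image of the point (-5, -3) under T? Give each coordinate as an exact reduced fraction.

T1 translate by (-6, -6): (-5, -3) → (-11, -9)
T2 scale by (3, -2): (-11, -9) → (-33, 18)
T3 shear: y ← y − 1·x: (-33, 18) → (-33, 51)
T4 reflect across y = 0: (-33, 51) → (-33, -51)

T(p) = (-33, -51)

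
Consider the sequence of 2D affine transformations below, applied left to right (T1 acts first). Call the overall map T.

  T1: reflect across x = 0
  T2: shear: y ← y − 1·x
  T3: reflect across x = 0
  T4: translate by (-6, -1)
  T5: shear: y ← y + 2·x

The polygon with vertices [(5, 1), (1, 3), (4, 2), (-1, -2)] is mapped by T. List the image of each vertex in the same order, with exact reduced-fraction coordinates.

image vertices: (-1, 3), (-5, -7), (-2, 1), (-7, -18)

T1 reflect across x = 0: (5, 1) → (-5, 1); (1, 3) → (-1, 3); (4, 2) → (-4, 2); (-1, -2) → (1, -2)
T2 shear: y ← y − 1·x: (-5, 1) → (-5, 6); (-1, 3) → (-1, 4); (-4, 2) → (-4, 6); (1, -2) → (1, -3)
T3 reflect across x = 0: (-5, 6) → (5, 6); (-1, 4) → (1, 4); (-4, 6) → (4, 6); (1, -3) → (-1, -3)
T4 translate by (-6, -1): (5, 6) → (-1, 5); (1, 4) → (-5, 3); (4, 6) → (-2, 5); (-1, -3) → (-7, -4)
T5 shear: y ← y + 2·x: (-1, 5) → (-1, 3); (-5, 3) → (-5, -7); (-2, 5) → (-2, 1); (-7, -4) → (-7, -18)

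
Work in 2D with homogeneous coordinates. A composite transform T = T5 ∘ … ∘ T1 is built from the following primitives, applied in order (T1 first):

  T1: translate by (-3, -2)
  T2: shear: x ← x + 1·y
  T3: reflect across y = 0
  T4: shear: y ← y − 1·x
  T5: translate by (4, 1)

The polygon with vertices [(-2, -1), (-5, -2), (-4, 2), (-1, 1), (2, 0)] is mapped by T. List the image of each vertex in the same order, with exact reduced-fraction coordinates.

T1 translate by (-3, -2): (-2, -1) → (-5, -3); (-5, -2) → (-8, -4); (-4, 2) → (-7, 0); (-1, 1) → (-4, -1); (2, 0) → (-1, -2)
T2 shear: x ← x + 1·y: (-5, -3) → (-8, -3); (-8, -4) → (-12, -4); (-7, 0) → (-7, 0); (-4, -1) → (-5, -1); (-1, -2) → (-3, -2)
T3 reflect across y = 0: (-8, -3) → (-8, 3); (-12, -4) → (-12, 4); (-7, 0) → (-7, 0); (-5, -1) → (-5, 1); (-3, -2) → (-3, 2)
T4 shear: y ← y − 1·x: (-8, 3) → (-8, 11); (-12, 4) → (-12, 16); (-7, 0) → (-7, 7); (-5, 1) → (-5, 6); (-3, 2) → (-3, 5)
T5 translate by (4, 1): (-8, 11) → (-4, 12); (-12, 16) → (-8, 17); (-7, 7) → (-3, 8); (-5, 6) → (-1, 7); (-3, 5) → (1, 6)

image vertices: (-4, 12), (-8, 17), (-3, 8), (-1, 7), (1, 6)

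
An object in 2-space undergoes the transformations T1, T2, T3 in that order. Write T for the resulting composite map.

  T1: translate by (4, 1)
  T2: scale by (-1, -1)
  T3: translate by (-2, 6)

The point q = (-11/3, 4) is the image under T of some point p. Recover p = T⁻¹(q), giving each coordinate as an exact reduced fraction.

p = (-7/3, 1)

T1 = [1 0 4; 0 1 1; 0 0 1]
T2·T1 = [-1 0 -4; 0 -1 -1; 0 0 1]
T3·…·T1 = [-1 0 -6; 0 -1 5; 0 0 1]
det M = 1; M⁻¹ = [-1 0 -6; 0 -1 5; 0 0 1]
M⁻¹ · (-11/3, 4)ᵀ = (-7/3, 1)ᵀ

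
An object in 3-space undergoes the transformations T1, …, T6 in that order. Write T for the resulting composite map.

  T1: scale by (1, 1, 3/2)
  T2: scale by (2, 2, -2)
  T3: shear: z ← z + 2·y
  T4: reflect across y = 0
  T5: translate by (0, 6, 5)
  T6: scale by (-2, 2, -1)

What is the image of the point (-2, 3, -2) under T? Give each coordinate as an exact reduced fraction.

T(p) = (8, 0, -23)

T1 scale by (1, 1, 3/2): (-2, 3, -2) → (-2, 3, -3)
T2 scale by (2, 2, -2): (-2, 3, -3) → (-4, 6, 6)
T3 shear: z ← z + 2·y: (-4, 6, 6) → (-4, 6, 18)
T4 reflect across y = 0: (-4, 6, 18) → (-4, -6, 18)
T5 translate by (0, 6, 5): (-4, -6, 18) → (-4, 0, 23)
T6 scale by (-2, 2, -1): (-4, 0, 23) → (8, 0, -23)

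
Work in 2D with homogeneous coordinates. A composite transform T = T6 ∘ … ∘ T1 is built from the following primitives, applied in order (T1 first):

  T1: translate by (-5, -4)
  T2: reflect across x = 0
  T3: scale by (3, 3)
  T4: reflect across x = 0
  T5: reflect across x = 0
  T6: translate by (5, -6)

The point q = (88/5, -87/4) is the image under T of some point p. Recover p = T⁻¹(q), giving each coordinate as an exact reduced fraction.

T1 = [1 0 -5; 0 1 -4; 0 0 1]
T2·T1 = [-1 0 5; 0 1 -4; 0 0 1]
T3·…·T1 = [-3 0 15; 0 3 -12; 0 0 1]
T4·…·T1 = [3 0 -15; 0 3 -12; 0 0 1]
T5·…·T1 = [-3 0 15; 0 3 -12; 0 0 1]
T6·…·T1 = [-3 0 20; 0 3 -18; 0 0 1]
det M = -9; M⁻¹ = [-1/3 0 20/3; 0 1/3 6; 0 0 1]
M⁻¹ · (88/5, -87/4)ᵀ = (4/5, -5/4)ᵀ

p = (4/5, -5/4)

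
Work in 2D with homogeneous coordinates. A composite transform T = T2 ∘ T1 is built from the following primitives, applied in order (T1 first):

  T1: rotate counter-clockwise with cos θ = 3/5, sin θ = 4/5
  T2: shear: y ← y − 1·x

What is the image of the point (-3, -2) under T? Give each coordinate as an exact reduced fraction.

T(p) = (-1/5, -17/5)

T1 rotate counter-clockwise with cos θ = 3/5, sin θ = 4/5: (-3, -2) → (-1/5, -18/5)
T2 shear: y ← y − 1·x: (-1/5, -18/5) → (-1/5, -17/5)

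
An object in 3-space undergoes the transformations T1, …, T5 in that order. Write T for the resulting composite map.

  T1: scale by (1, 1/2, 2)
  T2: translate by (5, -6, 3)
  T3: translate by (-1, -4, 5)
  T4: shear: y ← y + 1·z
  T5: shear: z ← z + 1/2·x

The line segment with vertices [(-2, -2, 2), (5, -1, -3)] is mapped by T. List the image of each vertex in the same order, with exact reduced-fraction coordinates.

T1 scale by (1, 1/2, 2): (-2, -2, 2) → (-2, -1, 4); (5, -1, -3) → (5, -1/2, -6)
T2 translate by (5, -6, 3): (-2, -1, 4) → (3, -7, 7); (5, -1/2, -6) → (10, -13/2, -3)
T3 translate by (-1, -4, 5): (3, -7, 7) → (2, -11, 12); (10, -13/2, -3) → (9, -21/2, 2)
T4 shear: y ← y + 1·z: (2, -11, 12) → (2, 1, 12); (9, -21/2, 2) → (9, -17/2, 2)
T5 shear: z ← z + 1/2·x: (2, 1, 12) → (2, 1, 13); (9, -17/2, 2) → (9, -17/2, 13/2)

image vertices: (2, 1, 13), (9, -17/2, 13/2)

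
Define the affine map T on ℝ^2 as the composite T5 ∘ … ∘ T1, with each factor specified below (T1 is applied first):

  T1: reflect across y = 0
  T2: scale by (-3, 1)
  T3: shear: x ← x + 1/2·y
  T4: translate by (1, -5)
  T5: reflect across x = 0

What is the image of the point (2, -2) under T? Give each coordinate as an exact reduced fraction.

T(p) = (4, -3)

T1 reflect across y = 0: (2, -2) → (2, 2)
T2 scale by (-3, 1): (2, 2) → (-6, 2)
T3 shear: x ← x + 1/2·y: (-6, 2) → (-5, 2)
T4 translate by (1, -5): (-5, 2) → (-4, -3)
T5 reflect across x = 0: (-4, -3) → (4, -3)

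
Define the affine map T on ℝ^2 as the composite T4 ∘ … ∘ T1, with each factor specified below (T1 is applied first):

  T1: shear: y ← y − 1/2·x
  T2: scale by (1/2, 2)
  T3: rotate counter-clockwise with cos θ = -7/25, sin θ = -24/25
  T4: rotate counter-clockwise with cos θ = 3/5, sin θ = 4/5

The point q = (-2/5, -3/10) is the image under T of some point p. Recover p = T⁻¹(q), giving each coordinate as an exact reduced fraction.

p = (0, -1/4)

T1 = [1 0 0; -1/2 1 0; 0 0 1]
T2·T1 = [1/2 0 0; -1 2 0; 0 0 1]
T3·…·T1 = [-11/10 48/25 0; -1/5 -14/25 0; 0 0 1]
T4·…·T1 = [-1/2 8/5 0; -1 6/5 0; 0 0 1]
det M = 1; M⁻¹ = [6/5 -8/5 0; 1 -1/2 0; 0 0 1]
M⁻¹ · (-2/5, -3/10)ᵀ = (0, -1/4)ᵀ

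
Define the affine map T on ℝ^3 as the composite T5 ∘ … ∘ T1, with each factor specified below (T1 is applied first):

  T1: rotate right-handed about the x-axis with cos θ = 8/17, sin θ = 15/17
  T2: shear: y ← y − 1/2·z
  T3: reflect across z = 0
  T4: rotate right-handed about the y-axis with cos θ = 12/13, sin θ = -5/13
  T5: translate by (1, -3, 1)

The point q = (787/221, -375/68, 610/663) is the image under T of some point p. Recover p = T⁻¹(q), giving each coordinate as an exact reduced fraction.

T1 = [1 0 0 0; 0 8/17 -15/17 0; 0 15/17 8/17 0; 0 0 0 1]
T2·T1 = [1 0 0 0; 0 1/34 -19/17 0; 0 15/17 8/17 0; 0 0 0 1]
T3·…·T1 = [1 0 0 0; 0 1/34 -19/17 0; 0 -15/17 -8/17 0; 0 0 0 1]
T4·…·T1 = [12/13 75/221 40/221 0; 0 1/34 -19/17 0; 5/13 -180/221 -96/221 0; 0 0 0 1]
T5·…·T1 = [12/13 75/221 40/221 1; 0 1/34 -19/17 -3; 5/13 -180/221 -96/221 1; 0 0 0 1]
det M = -1; M⁻¹ = [12/13 0 5/13 -17/13; 95/221 8/17 -228/221 445/221; 5/442 -15/17 -6/221 -1163/442; 0 0 0 1]
M⁻¹ · (787/221, -375/68, 610/663)ᵀ = (7/3, 0, 9/4)ᵀ

p = (7/3, 0, 9/4)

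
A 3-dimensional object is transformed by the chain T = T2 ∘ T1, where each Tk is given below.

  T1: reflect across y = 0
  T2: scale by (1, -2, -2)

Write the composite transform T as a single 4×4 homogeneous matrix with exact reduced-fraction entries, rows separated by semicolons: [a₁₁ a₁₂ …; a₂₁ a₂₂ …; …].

T = [1 0 0 0; 0 2 0 0; 0 0 -2 0; 0 0 0 1]

T1 = [1 0 0 0; 0 -1 0 0; 0 0 1 0; 0 0 0 1]
T2·T1 = [1 0 0 0; 0 2 0 0; 0 0 -2 0; 0 0 0 1]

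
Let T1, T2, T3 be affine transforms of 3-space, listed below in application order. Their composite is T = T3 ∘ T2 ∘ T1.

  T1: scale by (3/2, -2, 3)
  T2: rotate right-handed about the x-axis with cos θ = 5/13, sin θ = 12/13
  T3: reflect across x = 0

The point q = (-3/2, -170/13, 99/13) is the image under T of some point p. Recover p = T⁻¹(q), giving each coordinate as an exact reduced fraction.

T1 = [3/2 0 0 0; 0 -2 0 0; 0 0 3 0; 0 0 0 1]
T2·T1 = [3/2 0 0 0; 0 -10/13 -36/13 0; 0 -24/13 15/13 0; 0 0 0 1]
T3·…·T1 = [-3/2 0 0 0; 0 -10/13 -36/13 0; 0 -24/13 15/13 0; 0 0 0 1]
det M = 9; M⁻¹ = [-2/3 0 0 0; 0 -5/26 -6/13 0; 0 -4/13 5/39 0; 0 0 0 1]
M⁻¹ · (-3/2, -170/13, 99/13)ᵀ = (1, -1, 5)ᵀ

p = (1, -1, 5)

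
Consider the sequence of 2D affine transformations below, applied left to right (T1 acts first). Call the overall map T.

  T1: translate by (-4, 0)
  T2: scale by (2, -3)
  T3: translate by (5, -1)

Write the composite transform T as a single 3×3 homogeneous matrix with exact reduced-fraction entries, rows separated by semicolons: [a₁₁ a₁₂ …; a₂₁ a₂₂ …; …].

T1 = [1 0 -4; 0 1 0; 0 0 1]
T2·T1 = [2 0 -8; 0 -3 0; 0 0 1]
T3·…·T1 = [2 0 -3; 0 -3 -1; 0 0 1]

T = [2 0 -3; 0 -3 -1; 0 0 1]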